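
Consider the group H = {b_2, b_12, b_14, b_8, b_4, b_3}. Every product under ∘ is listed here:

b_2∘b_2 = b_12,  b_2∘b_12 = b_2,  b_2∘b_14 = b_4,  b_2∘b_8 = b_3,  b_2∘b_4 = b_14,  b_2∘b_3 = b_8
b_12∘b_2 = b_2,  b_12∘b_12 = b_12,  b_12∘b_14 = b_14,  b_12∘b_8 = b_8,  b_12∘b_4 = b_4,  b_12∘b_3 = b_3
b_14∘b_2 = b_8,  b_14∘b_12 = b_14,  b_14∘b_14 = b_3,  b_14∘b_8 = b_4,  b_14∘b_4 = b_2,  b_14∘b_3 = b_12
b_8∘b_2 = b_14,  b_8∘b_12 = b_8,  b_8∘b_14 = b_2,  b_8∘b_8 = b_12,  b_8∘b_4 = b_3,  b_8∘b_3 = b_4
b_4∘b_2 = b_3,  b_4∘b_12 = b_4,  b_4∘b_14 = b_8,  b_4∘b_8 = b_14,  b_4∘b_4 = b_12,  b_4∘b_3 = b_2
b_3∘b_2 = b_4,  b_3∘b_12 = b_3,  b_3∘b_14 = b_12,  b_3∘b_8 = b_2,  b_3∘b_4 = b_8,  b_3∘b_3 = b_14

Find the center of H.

An element z is central iff its row equals its column in the table.
For b_8: b_8 ∘ b_3 = b_4 ≠ b_2 = b_3 ∘ b_8, so b_8 ∉ Z.
Checking each element this way leaves Z(H) = {b_12}.

{b_12}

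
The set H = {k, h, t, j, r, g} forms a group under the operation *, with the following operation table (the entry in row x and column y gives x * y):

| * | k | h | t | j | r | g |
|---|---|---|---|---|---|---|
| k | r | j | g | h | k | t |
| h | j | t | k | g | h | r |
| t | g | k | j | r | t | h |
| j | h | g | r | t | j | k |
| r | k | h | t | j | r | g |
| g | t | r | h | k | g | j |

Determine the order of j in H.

The identity element is r (its row matches the header).
j^1 = j
j^2 = j * j = t
j^3 = t * j = r
The first power of j equal to the identity is j^3, so ord(j) = 3.

3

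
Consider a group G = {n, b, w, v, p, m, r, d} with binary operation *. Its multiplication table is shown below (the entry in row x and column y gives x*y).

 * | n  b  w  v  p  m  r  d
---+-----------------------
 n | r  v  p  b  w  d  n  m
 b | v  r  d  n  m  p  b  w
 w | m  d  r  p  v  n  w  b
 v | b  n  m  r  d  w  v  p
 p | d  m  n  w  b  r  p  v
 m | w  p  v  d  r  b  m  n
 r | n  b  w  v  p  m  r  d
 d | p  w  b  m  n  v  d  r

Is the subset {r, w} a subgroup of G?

{r, w} contains the identity r.
Checking products: every product of two elements of {r, w} (read from the table) lies in {r, w}, so the set is closed.
In a finite group, a nonempty closed subset is a subgroup. So {r, w} ≤ G.

Yes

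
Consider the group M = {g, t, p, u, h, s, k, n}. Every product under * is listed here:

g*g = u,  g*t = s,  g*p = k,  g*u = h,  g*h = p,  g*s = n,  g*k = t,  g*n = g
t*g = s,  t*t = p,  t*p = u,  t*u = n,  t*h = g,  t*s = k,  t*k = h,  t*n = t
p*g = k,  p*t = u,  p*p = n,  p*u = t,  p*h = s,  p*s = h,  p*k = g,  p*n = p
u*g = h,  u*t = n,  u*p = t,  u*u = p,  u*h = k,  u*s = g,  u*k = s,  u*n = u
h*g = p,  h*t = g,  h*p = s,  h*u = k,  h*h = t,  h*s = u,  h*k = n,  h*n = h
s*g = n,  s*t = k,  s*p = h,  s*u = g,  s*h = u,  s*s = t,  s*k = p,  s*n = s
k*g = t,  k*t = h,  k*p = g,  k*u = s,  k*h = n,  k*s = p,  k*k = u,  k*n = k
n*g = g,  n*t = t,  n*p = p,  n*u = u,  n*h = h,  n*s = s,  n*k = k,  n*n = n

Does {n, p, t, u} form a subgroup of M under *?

Yes

{n, p, t, u} contains the identity n.
Checking products: every product of two elements of {n, p, t, u} (read from the table) lies in {n, p, t, u}, so the set is closed.
In a finite group, a nonempty closed subset is a subgroup. So {n, p, t, u} ≤ M.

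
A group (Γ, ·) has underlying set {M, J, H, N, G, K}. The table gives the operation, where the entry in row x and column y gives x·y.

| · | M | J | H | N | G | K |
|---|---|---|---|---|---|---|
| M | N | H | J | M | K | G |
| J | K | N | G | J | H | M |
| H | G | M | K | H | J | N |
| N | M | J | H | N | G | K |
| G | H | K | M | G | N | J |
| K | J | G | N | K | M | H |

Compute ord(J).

2

The identity element is N (its row matches the header).
J^1 = J
J^2 = J·J = N
The first power of J equal to the identity is J^2, so ord(J) = 2.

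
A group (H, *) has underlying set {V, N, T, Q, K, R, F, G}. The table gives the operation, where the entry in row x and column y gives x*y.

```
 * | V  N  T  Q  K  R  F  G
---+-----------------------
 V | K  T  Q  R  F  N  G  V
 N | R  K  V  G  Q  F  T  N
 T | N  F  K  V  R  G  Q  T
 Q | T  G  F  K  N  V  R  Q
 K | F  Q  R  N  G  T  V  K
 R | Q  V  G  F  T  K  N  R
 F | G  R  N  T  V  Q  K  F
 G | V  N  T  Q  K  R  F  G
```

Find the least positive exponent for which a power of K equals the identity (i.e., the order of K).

The identity element is G (its row matches the header).
K^1 = K
K^2 = K*K = G
The first power of K equal to the identity is K^2, so ord(K) = 2.

2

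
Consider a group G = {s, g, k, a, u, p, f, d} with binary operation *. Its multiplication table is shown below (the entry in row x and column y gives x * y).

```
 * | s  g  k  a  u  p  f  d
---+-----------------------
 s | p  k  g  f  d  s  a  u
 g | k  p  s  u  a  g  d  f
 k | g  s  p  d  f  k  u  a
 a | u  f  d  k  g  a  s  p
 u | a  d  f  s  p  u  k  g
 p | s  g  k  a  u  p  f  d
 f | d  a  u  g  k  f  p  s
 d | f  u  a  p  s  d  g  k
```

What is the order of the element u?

2

The identity element is p (its row matches the header).
u^1 = u
u^2 = u * u = p
The first power of u equal to the identity is u^2, so ord(u) = 2.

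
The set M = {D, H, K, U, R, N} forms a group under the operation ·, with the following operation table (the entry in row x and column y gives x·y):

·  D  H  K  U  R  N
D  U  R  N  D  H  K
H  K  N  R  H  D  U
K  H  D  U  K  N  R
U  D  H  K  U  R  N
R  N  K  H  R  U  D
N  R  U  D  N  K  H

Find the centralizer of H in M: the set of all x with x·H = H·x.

Compare row H with column H entry by entry.
N·H = U = H·N, so N commutes with H.
D·H = R but H·D = K, so D does not.
Collecting the elements that commute with H: C(H) = {H, N, U}.

{H, N, U}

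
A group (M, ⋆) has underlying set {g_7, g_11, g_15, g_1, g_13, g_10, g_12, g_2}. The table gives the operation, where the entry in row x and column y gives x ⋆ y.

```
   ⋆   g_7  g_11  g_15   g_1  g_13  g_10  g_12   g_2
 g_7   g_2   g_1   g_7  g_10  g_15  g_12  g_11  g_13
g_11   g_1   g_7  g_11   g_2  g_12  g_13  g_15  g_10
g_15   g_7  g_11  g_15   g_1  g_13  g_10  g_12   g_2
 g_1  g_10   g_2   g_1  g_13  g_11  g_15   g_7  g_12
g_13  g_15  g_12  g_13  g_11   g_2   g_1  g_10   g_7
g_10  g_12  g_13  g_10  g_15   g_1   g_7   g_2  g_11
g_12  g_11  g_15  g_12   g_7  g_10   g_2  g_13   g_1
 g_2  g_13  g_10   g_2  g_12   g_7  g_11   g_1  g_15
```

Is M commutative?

Check whether the table is symmetric across its main diagonal.
Every entry (row x, col y) equals the entry (row y, col x), so M is abelian.

Yes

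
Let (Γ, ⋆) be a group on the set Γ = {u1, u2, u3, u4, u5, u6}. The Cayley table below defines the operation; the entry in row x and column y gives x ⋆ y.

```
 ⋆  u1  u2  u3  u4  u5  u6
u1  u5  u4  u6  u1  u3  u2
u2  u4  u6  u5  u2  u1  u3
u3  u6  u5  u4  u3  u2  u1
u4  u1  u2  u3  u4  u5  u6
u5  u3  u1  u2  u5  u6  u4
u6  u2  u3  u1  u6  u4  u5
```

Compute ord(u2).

The identity element is u4 (its row matches the header).
u2^1 = u2
u2^2 = u2 ⋆ u2 = u6
u2^3 = u6 ⋆ u2 = u3
u2^4 = u3 ⋆ u2 = u5
u2^5 = u5 ⋆ u2 = u1
u2^6 = u1 ⋆ u2 = u4
The first power of u2 equal to the identity is u2^6, so ord(u2) = 6.

6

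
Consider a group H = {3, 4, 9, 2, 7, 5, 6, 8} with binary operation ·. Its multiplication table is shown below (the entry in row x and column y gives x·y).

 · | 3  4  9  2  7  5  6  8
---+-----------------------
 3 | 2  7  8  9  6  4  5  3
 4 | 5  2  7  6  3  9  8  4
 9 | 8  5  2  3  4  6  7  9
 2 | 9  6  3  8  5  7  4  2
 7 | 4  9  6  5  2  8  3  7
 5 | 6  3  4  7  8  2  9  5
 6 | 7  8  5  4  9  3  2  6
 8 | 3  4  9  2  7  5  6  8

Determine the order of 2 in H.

2

The identity element is 8 (its row matches the header).
2^1 = 2
2^2 = 2·2 = 8
The first power of 2 equal to the identity is 2^2, so ord(2) = 2.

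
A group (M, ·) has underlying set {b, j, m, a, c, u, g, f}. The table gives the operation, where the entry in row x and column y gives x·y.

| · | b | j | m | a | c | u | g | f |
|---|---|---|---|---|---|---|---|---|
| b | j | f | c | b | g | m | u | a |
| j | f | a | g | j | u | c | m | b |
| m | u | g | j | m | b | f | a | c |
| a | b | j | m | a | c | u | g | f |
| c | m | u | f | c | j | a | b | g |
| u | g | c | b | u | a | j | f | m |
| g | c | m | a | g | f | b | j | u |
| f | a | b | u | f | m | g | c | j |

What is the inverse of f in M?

b

First locate the identity: row a matches the header, so a is the identity.
Scan row f for a: f·b = a. Hence f^(-1) = b.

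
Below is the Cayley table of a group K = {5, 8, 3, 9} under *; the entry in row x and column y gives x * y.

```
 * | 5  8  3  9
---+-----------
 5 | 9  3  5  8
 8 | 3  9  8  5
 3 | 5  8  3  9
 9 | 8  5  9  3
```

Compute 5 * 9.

Read row 5, column 9: 5 * 9 = 8.

8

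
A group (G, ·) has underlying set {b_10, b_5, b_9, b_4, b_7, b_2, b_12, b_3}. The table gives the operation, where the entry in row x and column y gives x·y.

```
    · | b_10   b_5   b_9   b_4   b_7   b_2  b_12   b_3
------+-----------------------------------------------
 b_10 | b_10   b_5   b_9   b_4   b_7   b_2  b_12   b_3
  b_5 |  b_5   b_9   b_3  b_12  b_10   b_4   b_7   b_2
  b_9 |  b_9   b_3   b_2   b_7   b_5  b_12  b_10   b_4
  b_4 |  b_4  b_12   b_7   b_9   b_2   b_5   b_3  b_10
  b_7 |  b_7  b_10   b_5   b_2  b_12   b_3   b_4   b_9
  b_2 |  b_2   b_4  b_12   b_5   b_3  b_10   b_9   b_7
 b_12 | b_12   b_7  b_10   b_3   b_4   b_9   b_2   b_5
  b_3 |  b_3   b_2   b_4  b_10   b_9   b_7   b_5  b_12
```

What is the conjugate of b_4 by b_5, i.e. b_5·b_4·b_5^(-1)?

The identity is b_10. In row b_5, the entry b_10 sits in column b_7, so b_5^(-1) = b_7.
b_5·b_4 = b_12
b_12·b_7 = b_4

b_4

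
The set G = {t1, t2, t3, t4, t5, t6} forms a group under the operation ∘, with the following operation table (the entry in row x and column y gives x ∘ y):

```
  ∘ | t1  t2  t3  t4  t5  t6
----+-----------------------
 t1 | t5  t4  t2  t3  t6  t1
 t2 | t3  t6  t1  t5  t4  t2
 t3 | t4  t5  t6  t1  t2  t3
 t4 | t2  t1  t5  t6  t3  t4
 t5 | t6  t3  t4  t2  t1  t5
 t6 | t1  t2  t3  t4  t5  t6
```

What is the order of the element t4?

The identity element is t6 (its row matches the header).
t4^1 = t4
t4^2 = t4 ∘ t4 = t6
The first power of t4 equal to the identity is t4^2, so ord(t4) = 2.

2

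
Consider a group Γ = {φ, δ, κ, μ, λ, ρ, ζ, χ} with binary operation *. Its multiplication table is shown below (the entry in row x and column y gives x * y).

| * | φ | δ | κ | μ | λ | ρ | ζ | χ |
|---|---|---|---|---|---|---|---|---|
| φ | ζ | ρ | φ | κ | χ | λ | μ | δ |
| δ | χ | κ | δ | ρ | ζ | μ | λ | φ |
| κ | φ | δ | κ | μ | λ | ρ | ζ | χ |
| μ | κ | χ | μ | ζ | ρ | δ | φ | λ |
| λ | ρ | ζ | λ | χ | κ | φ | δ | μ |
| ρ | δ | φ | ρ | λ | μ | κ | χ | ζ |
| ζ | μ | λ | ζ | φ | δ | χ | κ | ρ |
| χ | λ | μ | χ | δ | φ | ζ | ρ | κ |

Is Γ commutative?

No

μ * χ = λ but χ * μ = δ.
Since μ and χ do not commute, Γ is not abelian.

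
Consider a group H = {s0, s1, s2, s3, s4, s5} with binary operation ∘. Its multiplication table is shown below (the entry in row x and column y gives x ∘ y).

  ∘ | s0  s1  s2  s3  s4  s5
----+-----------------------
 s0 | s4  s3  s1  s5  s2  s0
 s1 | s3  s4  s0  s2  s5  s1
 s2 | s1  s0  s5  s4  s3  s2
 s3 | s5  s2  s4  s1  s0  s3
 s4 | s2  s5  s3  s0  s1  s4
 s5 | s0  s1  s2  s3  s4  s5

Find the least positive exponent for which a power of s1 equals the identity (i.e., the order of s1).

3

The identity element is s5 (its row matches the header).
s1^1 = s1
s1^2 = s1 ∘ s1 = s4
s1^3 = s4 ∘ s1 = s5
The first power of s1 equal to the identity is s1^3, so ord(s1) = 3.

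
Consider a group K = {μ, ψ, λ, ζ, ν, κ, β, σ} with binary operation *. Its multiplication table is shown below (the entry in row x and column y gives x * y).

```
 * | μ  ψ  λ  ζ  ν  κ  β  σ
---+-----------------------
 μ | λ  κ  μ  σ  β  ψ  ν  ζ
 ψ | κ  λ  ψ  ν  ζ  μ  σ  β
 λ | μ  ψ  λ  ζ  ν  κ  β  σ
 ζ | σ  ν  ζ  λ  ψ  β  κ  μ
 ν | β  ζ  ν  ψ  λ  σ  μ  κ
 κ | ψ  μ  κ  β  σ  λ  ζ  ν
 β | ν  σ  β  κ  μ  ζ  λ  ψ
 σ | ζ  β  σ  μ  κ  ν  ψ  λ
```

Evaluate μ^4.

λ

μ^1 = μ
μ^2 = μ * μ = λ
μ^3 = λ * μ = μ
μ^4 = μ * μ = λ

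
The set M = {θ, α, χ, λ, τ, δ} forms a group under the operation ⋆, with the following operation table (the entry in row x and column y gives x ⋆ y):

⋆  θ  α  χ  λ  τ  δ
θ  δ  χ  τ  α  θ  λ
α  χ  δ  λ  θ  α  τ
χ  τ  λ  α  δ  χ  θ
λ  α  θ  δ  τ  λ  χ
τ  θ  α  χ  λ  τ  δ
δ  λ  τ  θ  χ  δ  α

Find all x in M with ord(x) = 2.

{λ}

Identity is τ. Compute the order of each non-identity element by repeated multiplication:
  θ: θ → δ → λ → α → χ → τ  (order 6)
  α: α → δ → τ  (order 3)
  χ: χ → α → λ → δ → θ → τ  (order 6)
  λ: λ → τ  (order 2)
  δ: δ → α → τ  (order 3)
Elements of order 2: {λ}.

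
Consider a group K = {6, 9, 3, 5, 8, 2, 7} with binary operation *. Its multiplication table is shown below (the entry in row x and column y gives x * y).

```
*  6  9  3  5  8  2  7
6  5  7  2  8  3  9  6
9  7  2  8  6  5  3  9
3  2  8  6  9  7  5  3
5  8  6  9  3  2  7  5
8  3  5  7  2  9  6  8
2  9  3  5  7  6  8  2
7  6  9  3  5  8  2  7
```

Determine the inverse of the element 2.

First locate the identity: row 7 matches the header, so 7 is the identity.
Scan row 2 for 7: 2 * 5 = 7. Hence 2^(-1) = 5.

5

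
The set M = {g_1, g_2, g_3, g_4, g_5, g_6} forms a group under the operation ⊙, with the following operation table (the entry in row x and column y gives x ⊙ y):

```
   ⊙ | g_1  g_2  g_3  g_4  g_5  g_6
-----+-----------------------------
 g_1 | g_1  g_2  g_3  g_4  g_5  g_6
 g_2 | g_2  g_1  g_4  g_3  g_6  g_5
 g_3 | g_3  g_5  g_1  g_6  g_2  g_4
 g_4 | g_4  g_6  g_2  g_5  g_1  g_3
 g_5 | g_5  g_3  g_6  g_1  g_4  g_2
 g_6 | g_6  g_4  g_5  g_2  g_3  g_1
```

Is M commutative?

No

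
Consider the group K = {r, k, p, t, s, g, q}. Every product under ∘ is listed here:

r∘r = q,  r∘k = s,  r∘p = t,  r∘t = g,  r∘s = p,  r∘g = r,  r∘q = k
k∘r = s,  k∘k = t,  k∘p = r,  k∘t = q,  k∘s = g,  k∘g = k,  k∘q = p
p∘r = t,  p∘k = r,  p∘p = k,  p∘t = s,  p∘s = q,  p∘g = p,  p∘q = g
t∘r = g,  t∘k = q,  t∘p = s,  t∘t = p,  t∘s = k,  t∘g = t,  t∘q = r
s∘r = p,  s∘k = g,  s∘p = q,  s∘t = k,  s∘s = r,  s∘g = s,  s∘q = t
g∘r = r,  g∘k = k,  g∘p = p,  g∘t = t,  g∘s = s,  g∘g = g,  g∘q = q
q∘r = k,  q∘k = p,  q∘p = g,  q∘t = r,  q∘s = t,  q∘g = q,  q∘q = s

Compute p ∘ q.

g

Read row p, column q: p ∘ q = g.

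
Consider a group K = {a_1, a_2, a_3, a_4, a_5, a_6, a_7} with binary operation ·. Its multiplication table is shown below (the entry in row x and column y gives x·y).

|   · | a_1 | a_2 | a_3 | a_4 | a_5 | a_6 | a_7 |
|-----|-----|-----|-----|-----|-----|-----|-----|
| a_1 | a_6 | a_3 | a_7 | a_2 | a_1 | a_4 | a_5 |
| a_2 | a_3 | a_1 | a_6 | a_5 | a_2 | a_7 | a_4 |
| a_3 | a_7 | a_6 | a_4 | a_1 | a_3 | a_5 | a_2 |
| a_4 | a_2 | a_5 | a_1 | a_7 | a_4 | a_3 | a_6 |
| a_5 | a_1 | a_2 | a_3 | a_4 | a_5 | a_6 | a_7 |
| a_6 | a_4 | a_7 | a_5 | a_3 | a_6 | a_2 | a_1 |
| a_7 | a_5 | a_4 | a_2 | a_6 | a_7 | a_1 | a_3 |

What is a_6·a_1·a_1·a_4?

a_5

a_6·a_1 = a_4
a_4·a_1 = a_2
a_2·a_4 = a_5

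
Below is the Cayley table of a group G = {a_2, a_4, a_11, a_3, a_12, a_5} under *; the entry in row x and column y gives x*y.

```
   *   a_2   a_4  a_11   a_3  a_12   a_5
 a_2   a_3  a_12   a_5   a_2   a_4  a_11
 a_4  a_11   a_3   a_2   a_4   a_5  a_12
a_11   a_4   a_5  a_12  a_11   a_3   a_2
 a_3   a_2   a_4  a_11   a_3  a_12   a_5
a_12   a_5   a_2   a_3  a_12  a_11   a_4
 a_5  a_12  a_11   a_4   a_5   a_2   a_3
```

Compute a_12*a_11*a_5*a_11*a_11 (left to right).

a_2

a_12*a_11 = a_3
a_3*a_5 = a_5
a_5*a_11 = a_4
a_4*a_11 = a_2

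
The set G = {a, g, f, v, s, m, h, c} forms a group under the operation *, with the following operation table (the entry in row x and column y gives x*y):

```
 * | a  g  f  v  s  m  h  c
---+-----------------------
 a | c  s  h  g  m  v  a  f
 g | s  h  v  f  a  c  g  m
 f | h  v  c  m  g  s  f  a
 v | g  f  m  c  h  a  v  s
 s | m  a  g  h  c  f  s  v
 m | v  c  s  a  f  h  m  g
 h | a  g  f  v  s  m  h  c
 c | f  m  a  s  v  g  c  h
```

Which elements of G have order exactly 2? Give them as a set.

{c, g, m}

Identity is h. Compute the order of each non-identity element by repeated multiplication:
  a: a → c → f → h  (order 4)
  g: g → h  (order 2)
  f: f → c → a → h  (order 4)
  v: v → c → s → h  (order 4)
  s: s → c → v → h  (order 4)
  m: m → h  (order 2)
  c: c → h  (order 2)
Elements of order 2: {c, g, m}.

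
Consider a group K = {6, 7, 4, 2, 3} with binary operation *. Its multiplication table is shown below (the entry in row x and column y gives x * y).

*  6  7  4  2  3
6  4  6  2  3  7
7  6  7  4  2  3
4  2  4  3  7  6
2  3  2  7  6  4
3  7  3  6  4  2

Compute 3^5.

7

3^1 = 3
3^2 = 3 * 3 = 2
3^3 = 2 * 3 = 4
3^4 = 4 * 3 = 6
3^5 = 6 * 3 = 7
(Structurally, K here is isomorphic to the cyclic group Z_5.)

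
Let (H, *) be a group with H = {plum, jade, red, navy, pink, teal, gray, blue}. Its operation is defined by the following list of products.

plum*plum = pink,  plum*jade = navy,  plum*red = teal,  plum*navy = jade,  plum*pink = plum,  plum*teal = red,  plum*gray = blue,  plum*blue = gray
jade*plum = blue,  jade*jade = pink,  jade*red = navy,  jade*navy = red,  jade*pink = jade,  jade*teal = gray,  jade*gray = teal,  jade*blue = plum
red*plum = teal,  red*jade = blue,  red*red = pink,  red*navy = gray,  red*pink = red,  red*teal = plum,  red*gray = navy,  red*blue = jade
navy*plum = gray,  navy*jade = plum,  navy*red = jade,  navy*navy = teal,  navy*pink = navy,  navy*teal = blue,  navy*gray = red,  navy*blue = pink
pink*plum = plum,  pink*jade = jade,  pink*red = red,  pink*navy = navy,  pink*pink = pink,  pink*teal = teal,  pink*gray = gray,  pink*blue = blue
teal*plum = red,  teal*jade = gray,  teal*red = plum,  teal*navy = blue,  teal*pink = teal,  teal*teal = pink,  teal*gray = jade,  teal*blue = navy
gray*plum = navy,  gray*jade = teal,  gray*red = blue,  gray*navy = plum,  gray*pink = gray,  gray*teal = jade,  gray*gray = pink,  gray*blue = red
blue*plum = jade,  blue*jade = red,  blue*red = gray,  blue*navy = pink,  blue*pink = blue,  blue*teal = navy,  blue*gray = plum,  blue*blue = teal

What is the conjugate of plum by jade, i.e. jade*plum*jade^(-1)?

The identity is pink. In row jade, the entry pink sits in column jade, so jade^(-1) = jade.
jade*plum = blue
blue*jade = red
(Structurally, H here is isomorphic to the dihedral group D_4.)

red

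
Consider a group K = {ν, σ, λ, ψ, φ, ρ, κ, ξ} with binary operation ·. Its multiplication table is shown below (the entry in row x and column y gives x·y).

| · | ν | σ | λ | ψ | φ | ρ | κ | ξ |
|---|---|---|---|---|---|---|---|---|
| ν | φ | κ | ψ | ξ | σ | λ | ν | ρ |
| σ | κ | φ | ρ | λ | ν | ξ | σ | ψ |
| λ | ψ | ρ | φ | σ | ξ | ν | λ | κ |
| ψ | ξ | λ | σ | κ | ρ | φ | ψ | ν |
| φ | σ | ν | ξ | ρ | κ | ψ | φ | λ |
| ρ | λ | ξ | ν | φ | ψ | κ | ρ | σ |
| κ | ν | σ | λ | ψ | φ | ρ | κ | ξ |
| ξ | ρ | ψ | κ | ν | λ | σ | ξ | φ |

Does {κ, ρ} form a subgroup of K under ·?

{κ, ρ} contains the identity κ.
Checking products: every product of two elements of {κ, ρ} (read from the table) lies in {κ, ρ}, so the set is closed.
In a finite group, a nonempty closed subset is a subgroup. So {κ, ρ} ≤ K.

Yes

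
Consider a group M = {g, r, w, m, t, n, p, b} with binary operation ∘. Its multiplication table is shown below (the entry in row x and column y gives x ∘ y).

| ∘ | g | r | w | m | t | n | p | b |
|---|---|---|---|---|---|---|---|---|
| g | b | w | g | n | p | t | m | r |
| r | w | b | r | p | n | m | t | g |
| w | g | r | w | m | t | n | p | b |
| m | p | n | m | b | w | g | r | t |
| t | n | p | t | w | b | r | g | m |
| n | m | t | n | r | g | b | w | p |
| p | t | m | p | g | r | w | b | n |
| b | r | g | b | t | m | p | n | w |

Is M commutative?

p ∘ m = g but m ∘ p = r.
Since p and m do not commute, M is not abelian.

No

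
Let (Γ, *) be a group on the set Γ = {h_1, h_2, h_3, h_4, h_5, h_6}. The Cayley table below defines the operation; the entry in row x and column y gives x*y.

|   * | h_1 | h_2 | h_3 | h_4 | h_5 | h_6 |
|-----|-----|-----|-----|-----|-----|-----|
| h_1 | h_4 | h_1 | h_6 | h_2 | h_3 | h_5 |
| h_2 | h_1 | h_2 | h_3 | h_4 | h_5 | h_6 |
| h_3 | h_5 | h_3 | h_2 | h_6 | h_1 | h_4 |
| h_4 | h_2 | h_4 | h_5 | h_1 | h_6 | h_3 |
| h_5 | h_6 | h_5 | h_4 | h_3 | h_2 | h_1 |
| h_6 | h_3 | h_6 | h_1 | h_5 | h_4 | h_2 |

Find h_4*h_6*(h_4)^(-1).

h_5

The identity is h_2. In row h_4, the entry h_2 sits in column h_1, so h_4^(-1) = h_1.
h_4*h_6 = h_3
h_3*h_1 = h_5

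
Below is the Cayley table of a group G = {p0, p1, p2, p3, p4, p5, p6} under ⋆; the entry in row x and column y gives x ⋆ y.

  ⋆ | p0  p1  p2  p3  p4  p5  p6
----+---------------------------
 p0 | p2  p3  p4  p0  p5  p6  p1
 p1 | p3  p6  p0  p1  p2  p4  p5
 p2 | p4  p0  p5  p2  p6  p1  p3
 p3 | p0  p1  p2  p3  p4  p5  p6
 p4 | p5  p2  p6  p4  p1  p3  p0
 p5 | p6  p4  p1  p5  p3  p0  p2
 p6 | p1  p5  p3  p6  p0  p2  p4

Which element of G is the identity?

The identity e satisfies e ⋆ x = x for all x, so its row in the table reproduces the column headers.
Row p3 reads: p0, p1, p2, p3, p4, p5, p6 — exactly the header order. So p3 is the identity.

p3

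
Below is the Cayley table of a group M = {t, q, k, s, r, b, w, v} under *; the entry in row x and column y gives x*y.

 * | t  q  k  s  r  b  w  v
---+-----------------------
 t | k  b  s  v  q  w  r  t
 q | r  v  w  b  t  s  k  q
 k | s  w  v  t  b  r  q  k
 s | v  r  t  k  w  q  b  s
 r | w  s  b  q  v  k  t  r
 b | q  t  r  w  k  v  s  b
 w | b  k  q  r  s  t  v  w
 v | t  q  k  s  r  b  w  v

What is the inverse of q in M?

First locate the identity: row v matches the header, so v is the identity.
Scan row q for v: q*q = v. Hence q^(-1) = q.

q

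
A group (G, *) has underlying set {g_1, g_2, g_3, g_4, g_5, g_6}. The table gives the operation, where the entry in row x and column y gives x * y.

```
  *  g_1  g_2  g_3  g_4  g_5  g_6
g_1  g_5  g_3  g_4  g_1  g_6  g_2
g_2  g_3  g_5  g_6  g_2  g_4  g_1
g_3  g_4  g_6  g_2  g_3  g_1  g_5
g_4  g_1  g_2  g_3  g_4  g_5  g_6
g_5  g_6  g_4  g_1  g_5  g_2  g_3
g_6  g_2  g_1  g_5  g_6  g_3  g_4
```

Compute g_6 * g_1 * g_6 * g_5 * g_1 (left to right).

g_6 * g_1 = g_2
g_2 * g_6 = g_1
g_1 * g_5 = g_6
g_6 * g_1 = g_2

g_2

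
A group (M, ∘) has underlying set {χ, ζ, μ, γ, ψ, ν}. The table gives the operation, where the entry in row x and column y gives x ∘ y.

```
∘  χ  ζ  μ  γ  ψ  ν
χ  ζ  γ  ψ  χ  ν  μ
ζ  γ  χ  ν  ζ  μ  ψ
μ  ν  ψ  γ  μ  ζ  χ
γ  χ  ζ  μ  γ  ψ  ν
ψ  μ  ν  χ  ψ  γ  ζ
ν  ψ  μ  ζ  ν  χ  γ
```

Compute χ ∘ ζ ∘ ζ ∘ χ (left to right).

γ

χ ∘ ζ = γ
γ ∘ ζ = ζ
ζ ∘ χ = γ
(Structurally, M here is isomorphic to the symmetric group S_3.)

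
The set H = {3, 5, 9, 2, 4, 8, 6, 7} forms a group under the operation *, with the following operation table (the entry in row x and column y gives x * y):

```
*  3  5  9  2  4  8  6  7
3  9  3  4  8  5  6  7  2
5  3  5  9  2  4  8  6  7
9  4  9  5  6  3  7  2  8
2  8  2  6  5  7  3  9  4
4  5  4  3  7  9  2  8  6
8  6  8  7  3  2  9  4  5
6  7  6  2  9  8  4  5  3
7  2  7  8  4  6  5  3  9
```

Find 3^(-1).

4

First locate the identity: row 5 matches the header, so 5 is the identity.
Scan row 3 for 5: 3 * 4 = 5. Hence 3^(-1) = 4.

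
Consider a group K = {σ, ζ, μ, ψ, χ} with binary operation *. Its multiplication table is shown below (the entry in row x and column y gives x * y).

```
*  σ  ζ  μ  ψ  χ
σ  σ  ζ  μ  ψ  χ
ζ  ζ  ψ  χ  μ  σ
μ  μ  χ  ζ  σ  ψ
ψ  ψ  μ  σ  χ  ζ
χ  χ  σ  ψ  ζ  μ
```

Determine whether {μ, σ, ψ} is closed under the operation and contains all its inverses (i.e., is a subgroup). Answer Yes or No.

μ * μ = ζ, which is not in {μ, σ, ψ}.
The subset is not closed under *, so it is not a subgroup.

No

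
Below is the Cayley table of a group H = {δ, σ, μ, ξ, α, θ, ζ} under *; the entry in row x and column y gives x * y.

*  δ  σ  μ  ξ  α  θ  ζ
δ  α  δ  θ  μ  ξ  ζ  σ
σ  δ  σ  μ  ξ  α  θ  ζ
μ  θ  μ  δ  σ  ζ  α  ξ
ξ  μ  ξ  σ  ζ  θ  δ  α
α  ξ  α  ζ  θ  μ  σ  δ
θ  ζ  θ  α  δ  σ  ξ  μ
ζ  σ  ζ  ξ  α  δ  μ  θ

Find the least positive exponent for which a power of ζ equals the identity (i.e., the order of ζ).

7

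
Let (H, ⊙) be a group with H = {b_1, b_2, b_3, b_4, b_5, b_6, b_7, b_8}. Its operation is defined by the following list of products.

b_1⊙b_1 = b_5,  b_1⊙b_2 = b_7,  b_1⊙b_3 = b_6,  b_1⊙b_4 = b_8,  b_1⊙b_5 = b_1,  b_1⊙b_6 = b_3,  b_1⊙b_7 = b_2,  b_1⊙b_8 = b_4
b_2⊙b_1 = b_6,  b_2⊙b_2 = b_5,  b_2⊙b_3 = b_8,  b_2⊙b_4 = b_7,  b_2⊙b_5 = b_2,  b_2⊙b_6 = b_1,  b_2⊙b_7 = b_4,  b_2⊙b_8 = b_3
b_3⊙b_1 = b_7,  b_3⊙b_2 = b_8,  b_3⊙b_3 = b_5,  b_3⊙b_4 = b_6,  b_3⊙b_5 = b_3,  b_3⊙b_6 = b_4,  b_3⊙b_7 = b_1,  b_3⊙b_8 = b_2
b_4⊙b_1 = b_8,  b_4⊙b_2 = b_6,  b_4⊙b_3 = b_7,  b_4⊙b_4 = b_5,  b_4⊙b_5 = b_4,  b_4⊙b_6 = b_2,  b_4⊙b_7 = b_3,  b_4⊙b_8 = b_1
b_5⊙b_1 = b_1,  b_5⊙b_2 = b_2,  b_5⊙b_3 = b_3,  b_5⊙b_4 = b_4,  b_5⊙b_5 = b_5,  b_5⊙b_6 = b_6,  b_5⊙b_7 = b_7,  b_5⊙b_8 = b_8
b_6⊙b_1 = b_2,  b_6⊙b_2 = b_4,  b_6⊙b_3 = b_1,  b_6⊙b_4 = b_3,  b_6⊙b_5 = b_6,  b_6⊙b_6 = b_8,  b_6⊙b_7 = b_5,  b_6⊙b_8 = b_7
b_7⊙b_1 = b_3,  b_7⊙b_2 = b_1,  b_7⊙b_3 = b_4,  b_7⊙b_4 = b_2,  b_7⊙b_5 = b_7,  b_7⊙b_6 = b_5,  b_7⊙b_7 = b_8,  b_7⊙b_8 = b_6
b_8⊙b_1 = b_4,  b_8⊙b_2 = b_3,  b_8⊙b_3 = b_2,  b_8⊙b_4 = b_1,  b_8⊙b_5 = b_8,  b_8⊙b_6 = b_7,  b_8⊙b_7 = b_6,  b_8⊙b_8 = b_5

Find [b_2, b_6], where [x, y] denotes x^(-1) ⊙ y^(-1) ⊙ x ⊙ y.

b_8

Identity is b_5; from the table b_2^(-1) = b_2 and b_6^(-1) = b_7.
b_2 ⊙ b_7 = b_4
b_4 ⊙ b_2 = b_6
b_6 ⊙ b_6 = b_8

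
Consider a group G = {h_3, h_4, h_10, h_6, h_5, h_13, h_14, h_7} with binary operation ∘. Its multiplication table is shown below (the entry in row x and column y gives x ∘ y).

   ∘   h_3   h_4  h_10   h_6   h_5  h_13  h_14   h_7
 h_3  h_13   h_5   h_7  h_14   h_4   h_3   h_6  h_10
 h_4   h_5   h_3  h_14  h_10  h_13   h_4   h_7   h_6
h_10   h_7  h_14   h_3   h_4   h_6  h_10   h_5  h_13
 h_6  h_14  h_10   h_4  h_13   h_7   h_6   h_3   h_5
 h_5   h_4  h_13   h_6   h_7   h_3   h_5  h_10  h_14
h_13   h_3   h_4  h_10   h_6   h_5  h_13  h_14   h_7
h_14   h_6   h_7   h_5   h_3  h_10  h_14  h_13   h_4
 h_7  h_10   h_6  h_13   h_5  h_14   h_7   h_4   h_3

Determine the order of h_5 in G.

4

The identity element is h_13 (its row matches the header).
h_5^1 = h_5
h_5^2 = h_5 ∘ h_5 = h_3
h_5^3 = h_3 ∘ h_5 = h_4
h_5^4 = h_4 ∘ h_5 = h_13
The first power of h_5 equal to the identity is h_5^4, so ord(h_5) = 4.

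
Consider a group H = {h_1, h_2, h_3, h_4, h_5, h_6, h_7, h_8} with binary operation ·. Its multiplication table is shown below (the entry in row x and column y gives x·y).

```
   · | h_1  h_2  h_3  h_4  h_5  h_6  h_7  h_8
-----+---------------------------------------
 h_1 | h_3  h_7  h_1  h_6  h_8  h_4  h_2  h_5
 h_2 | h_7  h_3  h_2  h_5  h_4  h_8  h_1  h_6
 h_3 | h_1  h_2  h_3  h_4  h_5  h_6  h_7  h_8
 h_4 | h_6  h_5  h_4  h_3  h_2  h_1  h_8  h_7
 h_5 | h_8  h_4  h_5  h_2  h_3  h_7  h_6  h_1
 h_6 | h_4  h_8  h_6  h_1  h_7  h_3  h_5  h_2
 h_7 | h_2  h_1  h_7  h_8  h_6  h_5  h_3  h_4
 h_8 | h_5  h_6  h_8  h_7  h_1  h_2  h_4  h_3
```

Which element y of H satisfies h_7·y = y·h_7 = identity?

First locate the identity: row h_3 matches the header, so h_3 is the identity.
Scan row h_7 for h_3: h_7·h_7 = h_3. Hence h_7^(-1) = h_7.
(Structurally, H here is isomorphic to the elementary abelian group (Z_2)^3.)

h_7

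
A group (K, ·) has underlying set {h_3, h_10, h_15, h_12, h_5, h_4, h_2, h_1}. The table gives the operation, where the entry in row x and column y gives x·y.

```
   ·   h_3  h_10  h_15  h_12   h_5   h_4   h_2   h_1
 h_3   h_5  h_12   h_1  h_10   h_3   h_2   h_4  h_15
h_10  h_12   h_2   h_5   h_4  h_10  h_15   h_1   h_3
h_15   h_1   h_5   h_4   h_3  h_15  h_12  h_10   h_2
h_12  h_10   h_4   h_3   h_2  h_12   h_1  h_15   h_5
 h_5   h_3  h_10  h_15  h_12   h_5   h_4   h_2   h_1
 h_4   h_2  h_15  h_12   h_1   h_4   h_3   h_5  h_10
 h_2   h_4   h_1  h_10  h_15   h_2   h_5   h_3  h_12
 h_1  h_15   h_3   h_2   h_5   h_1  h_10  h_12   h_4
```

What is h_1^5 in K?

h_15

h_1^1 = h_1
h_1^2 = h_1·h_1 = h_4
h_1^3 = h_4·h_1 = h_10
h_1^4 = h_10·h_1 = h_3
h_1^5 = h_3·h_1 = h_15
(Structurally, K here is isomorphic to the cyclic group Z_8.)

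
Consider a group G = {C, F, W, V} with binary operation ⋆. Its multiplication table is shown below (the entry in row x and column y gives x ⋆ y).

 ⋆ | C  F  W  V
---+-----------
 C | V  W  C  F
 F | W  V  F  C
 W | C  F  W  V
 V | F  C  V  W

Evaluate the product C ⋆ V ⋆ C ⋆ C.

C ⋆ V = F
F ⋆ C = W
W ⋆ C = C

C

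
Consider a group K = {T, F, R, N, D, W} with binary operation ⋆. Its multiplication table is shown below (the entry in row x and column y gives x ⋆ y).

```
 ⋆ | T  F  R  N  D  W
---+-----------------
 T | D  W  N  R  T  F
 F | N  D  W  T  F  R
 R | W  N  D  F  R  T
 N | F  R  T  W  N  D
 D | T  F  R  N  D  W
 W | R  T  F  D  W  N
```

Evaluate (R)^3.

R^1 = R
R^2 = R ⋆ R = D
R^3 = D ⋆ R = R

R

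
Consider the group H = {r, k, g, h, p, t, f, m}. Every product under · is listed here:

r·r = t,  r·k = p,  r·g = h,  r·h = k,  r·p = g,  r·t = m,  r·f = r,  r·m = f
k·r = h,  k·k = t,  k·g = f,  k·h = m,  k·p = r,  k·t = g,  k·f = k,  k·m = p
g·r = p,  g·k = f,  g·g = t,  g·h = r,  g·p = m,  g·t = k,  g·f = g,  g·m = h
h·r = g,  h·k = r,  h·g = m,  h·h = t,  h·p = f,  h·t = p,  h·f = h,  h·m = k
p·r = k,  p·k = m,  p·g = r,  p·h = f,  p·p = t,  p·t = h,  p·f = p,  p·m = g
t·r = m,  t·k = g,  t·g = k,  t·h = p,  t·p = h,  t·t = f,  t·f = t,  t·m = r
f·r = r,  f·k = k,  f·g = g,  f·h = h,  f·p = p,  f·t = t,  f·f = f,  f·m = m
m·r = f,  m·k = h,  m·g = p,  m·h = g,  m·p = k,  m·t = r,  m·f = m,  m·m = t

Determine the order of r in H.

4

The identity element is f (its row matches the header).
r^1 = r
r^2 = r·r = t
r^3 = t·r = m
r^4 = m·r = f
The first power of r equal to the identity is r^4, so ord(r) = 4.
(Structurally, H here is isomorphic to the quaternion group Q_8.)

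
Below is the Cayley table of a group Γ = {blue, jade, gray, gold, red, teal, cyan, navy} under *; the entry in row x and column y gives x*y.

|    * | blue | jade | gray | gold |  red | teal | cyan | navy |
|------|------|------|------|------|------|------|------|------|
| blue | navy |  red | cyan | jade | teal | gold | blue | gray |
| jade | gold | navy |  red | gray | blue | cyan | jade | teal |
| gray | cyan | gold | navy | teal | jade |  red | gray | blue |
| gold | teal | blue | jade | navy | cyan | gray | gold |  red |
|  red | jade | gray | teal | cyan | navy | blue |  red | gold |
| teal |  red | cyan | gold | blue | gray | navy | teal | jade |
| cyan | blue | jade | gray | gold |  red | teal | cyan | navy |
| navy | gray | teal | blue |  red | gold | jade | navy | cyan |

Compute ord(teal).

The identity element is cyan (its row matches the header).
teal^1 = teal
teal^2 = teal*teal = navy
teal^3 = navy*teal = jade
teal^4 = jade*teal = cyan
The first power of teal equal to the identity is teal^4, so ord(teal) = 4.

4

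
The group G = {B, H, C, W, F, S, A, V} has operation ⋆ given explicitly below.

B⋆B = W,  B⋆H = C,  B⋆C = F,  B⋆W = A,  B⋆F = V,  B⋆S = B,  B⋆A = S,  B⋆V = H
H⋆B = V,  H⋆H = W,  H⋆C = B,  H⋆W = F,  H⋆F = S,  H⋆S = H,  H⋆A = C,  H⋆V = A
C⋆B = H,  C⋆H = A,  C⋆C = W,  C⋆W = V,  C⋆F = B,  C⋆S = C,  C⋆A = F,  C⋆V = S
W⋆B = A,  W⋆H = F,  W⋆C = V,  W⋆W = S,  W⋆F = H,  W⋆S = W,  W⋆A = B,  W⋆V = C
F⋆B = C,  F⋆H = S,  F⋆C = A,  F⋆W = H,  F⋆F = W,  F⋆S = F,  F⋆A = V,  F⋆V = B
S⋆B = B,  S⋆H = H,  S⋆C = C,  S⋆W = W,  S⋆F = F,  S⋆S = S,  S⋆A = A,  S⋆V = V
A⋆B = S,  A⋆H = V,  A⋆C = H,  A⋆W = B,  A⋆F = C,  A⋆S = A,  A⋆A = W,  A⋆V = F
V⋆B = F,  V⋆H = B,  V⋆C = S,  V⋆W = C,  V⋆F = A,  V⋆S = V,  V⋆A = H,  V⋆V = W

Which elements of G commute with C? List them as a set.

{C, S, V, W}

Compare row C with column C entry by entry.
W ⋆ C = V = C ⋆ W, so W commutes with C.
A ⋆ C = H but C ⋆ A = F, so A does not.
Collecting the elements that commute with C: C(C) = {C, S, V, W}.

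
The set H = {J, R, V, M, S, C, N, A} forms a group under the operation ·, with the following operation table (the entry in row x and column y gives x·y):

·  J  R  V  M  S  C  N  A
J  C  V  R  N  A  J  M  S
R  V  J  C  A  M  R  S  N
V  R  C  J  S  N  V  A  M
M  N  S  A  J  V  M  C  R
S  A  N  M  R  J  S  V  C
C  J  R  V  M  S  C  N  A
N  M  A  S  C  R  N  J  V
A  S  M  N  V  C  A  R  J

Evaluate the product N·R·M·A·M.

J

N·R = A
A·M = V
V·A = M
M·M = J
(Structurally, H here is isomorphic to the quaternion group Q_8.)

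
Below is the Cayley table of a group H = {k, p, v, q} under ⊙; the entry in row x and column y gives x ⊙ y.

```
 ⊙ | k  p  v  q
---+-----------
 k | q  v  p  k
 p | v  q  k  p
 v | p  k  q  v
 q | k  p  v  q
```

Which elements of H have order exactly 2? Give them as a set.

{k, p, v}

Identity is q. Compute the order of each non-identity element by repeated multiplication:
  k: k → q  (order 2)
  p: p → q  (order 2)
  v: v → q  (order 2)
Elements of order 2: {k, p, v}.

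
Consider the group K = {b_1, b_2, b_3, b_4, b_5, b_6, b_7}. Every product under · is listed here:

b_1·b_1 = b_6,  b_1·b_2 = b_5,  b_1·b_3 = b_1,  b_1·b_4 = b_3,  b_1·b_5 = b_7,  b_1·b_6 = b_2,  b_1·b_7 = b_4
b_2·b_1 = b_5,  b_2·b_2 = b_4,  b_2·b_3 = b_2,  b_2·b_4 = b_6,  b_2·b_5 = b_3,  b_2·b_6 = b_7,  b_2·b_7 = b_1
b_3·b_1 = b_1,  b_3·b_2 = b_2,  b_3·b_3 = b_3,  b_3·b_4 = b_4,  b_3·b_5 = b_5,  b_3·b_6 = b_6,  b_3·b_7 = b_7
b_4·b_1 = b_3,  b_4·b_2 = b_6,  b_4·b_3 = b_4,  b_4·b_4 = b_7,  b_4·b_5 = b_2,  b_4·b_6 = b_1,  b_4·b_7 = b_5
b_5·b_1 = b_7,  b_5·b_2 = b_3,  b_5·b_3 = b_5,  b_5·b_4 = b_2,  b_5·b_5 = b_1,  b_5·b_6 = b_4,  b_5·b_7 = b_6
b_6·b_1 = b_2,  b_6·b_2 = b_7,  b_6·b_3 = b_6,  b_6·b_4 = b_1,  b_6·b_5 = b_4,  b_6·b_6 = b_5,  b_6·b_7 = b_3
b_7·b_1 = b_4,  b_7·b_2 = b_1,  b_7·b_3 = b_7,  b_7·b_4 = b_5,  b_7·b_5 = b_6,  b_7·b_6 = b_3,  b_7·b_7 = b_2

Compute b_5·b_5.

b_1

Read row b_5, column b_5: b_5·b_5 = b_1.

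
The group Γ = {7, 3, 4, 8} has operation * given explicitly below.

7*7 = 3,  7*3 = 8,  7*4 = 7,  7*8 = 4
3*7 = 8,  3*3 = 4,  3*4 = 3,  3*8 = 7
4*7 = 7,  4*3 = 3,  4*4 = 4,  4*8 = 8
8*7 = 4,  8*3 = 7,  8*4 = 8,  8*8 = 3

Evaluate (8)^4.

8^1 = 8
8^2 = 8 * 8 = 3
8^3 = 3 * 8 = 7
8^4 = 7 * 8 = 4

4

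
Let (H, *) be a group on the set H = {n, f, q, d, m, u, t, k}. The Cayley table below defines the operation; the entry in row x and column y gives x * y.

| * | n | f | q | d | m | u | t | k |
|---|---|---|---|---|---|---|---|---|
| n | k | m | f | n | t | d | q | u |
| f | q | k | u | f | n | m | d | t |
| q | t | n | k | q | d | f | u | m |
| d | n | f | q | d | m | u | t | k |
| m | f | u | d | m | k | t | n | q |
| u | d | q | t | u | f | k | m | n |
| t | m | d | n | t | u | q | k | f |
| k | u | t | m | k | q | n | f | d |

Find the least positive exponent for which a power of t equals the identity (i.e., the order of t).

4

The identity element is d (its row matches the header).
t^1 = t
t^2 = t * t = k
t^3 = k * t = f
t^4 = f * t = d
The first power of t equal to the identity is t^4, so ord(t) = 4.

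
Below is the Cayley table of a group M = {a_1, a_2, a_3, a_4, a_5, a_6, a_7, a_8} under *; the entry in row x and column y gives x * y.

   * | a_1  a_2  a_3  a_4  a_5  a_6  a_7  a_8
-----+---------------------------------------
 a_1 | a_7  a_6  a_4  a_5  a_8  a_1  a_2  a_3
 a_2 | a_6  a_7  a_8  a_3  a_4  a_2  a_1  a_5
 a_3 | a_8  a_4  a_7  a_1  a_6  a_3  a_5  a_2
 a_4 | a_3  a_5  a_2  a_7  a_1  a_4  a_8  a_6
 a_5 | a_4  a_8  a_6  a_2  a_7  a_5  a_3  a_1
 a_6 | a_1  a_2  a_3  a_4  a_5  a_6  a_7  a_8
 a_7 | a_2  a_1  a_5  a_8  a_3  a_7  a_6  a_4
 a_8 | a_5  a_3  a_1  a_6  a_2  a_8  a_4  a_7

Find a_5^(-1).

First locate the identity: row a_6 matches the header, so a_6 is the identity.
Scan row a_5 for a_6: a_5 * a_3 = a_6. Hence a_5^(-1) = a_3.

a_3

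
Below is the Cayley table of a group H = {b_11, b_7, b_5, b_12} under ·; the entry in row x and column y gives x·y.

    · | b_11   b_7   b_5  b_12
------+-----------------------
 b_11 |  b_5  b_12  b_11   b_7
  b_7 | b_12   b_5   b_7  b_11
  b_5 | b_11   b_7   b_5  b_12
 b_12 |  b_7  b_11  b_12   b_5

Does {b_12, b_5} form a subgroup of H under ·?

Yes

{b_12, b_5} contains the identity b_5.
Checking products: every product of two elements of {b_12, b_5} (read from the table) lies in {b_12, b_5}, so the set is closed.
In a finite group, a nonempty closed subset is a subgroup. So {b_12, b_5} ≤ H.
(Structurally, H here is isomorphic to the Klein four-group V_4.)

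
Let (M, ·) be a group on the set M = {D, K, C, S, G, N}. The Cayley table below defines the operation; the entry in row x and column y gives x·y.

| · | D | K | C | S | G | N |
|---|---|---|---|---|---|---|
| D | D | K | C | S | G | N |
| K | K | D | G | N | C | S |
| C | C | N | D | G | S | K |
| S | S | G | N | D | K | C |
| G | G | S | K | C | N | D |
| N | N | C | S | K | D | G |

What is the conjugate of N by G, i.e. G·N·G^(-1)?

N

The identity is D. In row G, the entry D sits in column N, so G^(-1) = N.
G·N = D
D·N = N
(Structurally, M here is isomorphic to the symmetric group S_3.)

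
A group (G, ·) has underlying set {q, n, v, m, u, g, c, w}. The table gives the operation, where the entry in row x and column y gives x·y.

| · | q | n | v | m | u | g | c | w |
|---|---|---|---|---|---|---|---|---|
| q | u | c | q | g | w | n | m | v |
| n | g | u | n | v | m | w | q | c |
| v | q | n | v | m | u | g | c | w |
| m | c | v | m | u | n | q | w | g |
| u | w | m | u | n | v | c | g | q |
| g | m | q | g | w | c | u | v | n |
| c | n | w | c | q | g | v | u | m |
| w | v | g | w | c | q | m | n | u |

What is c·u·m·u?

c·u = g
g·m = w
w·u = q

q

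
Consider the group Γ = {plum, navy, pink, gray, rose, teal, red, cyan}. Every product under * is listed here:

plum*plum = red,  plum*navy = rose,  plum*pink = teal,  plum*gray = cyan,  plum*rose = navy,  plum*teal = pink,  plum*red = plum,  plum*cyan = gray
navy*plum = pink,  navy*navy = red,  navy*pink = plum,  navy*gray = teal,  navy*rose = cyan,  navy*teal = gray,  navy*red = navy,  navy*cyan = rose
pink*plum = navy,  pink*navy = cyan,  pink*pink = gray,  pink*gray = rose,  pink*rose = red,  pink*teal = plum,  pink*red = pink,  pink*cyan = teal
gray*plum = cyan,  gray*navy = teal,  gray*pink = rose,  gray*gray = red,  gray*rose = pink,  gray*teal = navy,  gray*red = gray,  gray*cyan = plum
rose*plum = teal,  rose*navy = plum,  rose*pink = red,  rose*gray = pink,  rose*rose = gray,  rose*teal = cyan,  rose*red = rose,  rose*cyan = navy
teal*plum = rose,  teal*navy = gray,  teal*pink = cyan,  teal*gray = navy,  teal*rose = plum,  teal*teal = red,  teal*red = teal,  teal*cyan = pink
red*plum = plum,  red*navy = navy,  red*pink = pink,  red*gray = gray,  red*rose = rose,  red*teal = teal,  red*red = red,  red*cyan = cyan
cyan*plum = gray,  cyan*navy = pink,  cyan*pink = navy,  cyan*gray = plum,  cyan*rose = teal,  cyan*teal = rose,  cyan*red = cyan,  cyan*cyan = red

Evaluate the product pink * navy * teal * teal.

pink * navy = cyan
cyan * teal = rose
rose * teal = cyan
(Structurally, Γ here is isomorphic to the dihedral group D_4.)

cyan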